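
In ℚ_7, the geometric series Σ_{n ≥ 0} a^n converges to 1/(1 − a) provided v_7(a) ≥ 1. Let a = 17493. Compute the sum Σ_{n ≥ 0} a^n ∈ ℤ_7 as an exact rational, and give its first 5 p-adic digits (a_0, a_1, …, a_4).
Σ a^n = 1/(1 − a) = -1/17492;  first 5 digits = (1, 0, 0, 2, 0)

v_7(a) = 3 ≥ 1, so the series converges in ℤ_7 to 1/(1 − a) = 1/(1 − 17493) = -1/17492. Expand this rational in ℤ_7: compute digits iteratively via d_i = x_i mod 7, x_{i+1} = (x_i − d_i)/7. The first 5 digits are (1, 0, 0, 2, 0).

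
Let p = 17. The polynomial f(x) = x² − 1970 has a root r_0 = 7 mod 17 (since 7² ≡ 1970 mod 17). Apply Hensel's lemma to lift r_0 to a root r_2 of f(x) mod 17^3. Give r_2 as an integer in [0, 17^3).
r_2 = 3220 (mod 4913)

Hensel's recurrence: r_{i+1} = r_i − f(r_i)·(f′(r_i))^{-1} mod 17^{i+2}, with f′(x) = 2x. Iterate:
  r_0 = 7 (mod 17)
  r_1 = 41 (mod 289)
  r_2 = 3220 (mod 4913)
Final: r_2 = 3220, and one checks f(r_2) ≡ 0 mod 17^3.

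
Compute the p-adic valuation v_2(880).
v_2(880) = 4

v_2(n) is the largest exponent k such that 2^k divides n. Factor out: 880 = 2^4 · 55. (Sign doesn't affect v_p.) So v_2(880) = 4.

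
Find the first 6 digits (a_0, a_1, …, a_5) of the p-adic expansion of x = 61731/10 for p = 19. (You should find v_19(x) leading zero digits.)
(a_0, …, a_5) = (0, 0, 0, 18, 1, 17)

v_19(61731/10) = 3, so a_0 = ... = a_2 = 0. Factor out: x = 19^3 · u with u = 9/10 a unit in ℤ_19. Expand u iteratively via a_{v+i} = u_i mod 19, u_{i+1} = (u_i − a_{v+i})/19:
  u_0 = 9/10;  a_3 = 18;  u_1 = (u_0 − 18)/19 = -9/10
  u_1 = -9/10;  a_4 = 1;  u_2 = (u_1 − 1)/19 = -1/10
  u_2 = -1/10;  a_5 = 17;  u_3 = (u_2 − 17)/19 = -9/10
Digits: (0, 0, 0, 18, 1, 17).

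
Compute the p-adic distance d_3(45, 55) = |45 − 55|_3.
d_3(45, 55) = 1

Step 1 — x − y = 45 − 55 = -10. Step 2 — v_3(-10) = 0 (factor: -10 = −(3^0 · 10); the sign does not affect v_p). Step 3 — |x − y|_3 = 3^{0} = 1.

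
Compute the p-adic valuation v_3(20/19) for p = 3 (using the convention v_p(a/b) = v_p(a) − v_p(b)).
v_3(20/19) = 0

Factor powers of 3 from the numerator and denominator of the reduced fraction: 20 = 3^0 · 20 and 19 = 3^0 · 19. Apply v_p(a/b) = v_p(a) − v_p(b): v_3(20/19) = 0 − 0 = 0.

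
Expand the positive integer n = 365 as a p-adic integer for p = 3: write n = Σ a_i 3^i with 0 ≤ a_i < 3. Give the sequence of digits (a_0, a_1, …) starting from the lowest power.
(a_0, a_1, …) = (2, 1, 1, 1, 1, 1)

Repeated division by 3 gives the digits low-to-high: 365 = 2 + 1·3^1 + 1·3^2 + 1·3^3 + 1·3^4 + 1·3^5. Digit sequence: (2, 1, 1, 1, 1, 1).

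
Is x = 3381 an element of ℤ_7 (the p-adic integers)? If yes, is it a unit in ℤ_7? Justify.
x ∈ ℤ_7 but not a unit; v_7(x) = 2 > 0

ℤ_7 = {x ∈ ℚ_7 : v_7(x) ≥ 0} and ℤ_7^× = {x ∈ ℤ_7 : v_7(x) = 0}. Here v_7(3381) = v_7(num) − v_7(den) = 2; compare against these criteria.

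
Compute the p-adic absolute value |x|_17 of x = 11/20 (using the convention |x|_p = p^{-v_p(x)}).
|11/20|_17 = 1

Step 1 — compute v_17(x) by factoring powers of 17 out of the numerator and denominator: v_17(11/20) = 0. Step 2 — apply |x|_p = p^{-v_p(x)} = 17^{0} = 1.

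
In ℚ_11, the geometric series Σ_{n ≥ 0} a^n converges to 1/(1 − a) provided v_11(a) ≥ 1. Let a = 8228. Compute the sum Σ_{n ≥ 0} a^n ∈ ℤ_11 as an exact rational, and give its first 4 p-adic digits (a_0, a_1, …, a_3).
Σ a^n = 1/(1 − a) = -1/8227;  first 4 digits = (1, 0, 2, 6)

v_11(a) = 2 ≥ 1, so the series converges in ℤ_11 to 1/(1 − a) = 1/(1 − 8228) = -1/8227. Expand this rational in ℤ_11: compute digits iteratively via d_i = x_i mod 11, x_{i+1} = (x_i − d_i)/11. The first 4 digits are (1, 0, 2, 6).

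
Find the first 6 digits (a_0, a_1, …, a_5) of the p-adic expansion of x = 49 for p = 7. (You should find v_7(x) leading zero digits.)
(a_0, …, a_5) = (0, 0, 1, 0, 0, 0)

v_7(49) = 2, so a_0 = ... = a_1 = 0. Factor out: x = 7^2 · u with u = 1 a unit in ℤ_7. Expand u iteratively via a_{v+i} = u_i mod 7, u_{i+1} = (u_i − a_{v+i})/7:
  u_0 = 1;  a_2 = 1;  u_1 = (u_0 − 1)/7 = 0
  u_1 = 0;  a_3 = 0;  u_2 = (u_1 − 0)/7 = 0
  u_2 = 0;  a_4 = 0;  u_3 = (u_2 − 0)/7 = 0
  u_3 = 0;  a_5 = 0;  u_4 = (u_3 − 0)/7 = 0
Digits: (0, 0, 1, 0, 0, 0).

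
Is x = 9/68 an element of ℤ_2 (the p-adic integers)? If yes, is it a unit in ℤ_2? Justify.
x ∉ ℤ_2 (v_2(x) = -2 < 0)

ℤ_2 = {x ∈ ℚ_2 : v_2(x) ≥ 0} and ℤ_2^× = {x ∈ ℤ_2 : v_2(x) = 0}. Here v_2(9/68) = v_2(num) − v_2(den) = -2; compare against these criteria.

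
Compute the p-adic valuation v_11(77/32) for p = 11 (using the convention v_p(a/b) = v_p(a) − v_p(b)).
v_11(77/32) = 1

Factor powers of 11 from the numerator and denominator of the reduced fraction: 77 = 11^1 · 7 and 32 = 11^0 · 32. Apply v_p(a/b) = v_p(a) − v_p(b): v_11(77/32) = 1 − 0 = 1.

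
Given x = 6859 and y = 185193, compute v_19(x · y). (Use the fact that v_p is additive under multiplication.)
v_19(1270238787) = 6

v_p(x) = 3 (factor: 6859 = 19^3 · 1); v_p(y) = 3 (factor: 185193 = 19^3 · 27). Additivity: v_p(xy) = v_p(x) + v_p(y) = 3 + 3 = 6. (Direct check: xy = 1270238787 = 19^6 · (27).)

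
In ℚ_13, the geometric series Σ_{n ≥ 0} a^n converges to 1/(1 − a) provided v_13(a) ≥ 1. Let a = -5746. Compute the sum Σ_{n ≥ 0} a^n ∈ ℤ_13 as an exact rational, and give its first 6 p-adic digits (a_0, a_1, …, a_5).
Σ a^n = 1/(1 − a) = 1/5747;  first 6 digits = (1, 0, 5, 10, 11, 10)

v_13(a) = 2 ≥ 1, so the series converges in ℤ_13 to 1/(1 − a) = 1/(1 − (-5746)) = 1/5747. Expand this rational in ℤ_13: compute digits iteratively via d_i = x_i mod 13, x_{i+1} = (x_i − d_i)/13. The first 6 digits are (1, 0, 5, 10, 11, 10).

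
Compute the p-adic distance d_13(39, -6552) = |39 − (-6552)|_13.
d_13(39, -6552) = 1/2197

Step 1 — x − y = 39 − (-6552) = 6591. Step 2 — v_13(6591) = 3 (factor: 6591 = (13^3 · 3); the sign does not affect v_p). Step 3 — |x − y|_13 = 13^{-3} = 1/2197.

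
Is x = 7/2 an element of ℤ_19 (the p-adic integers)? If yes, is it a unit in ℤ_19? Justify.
x ∈ ℤ_19^× (unit); v_19(x) = 0

ℤ_19 = {x ∈ ℚ_19 : v_19(x) ≥ 0} and ℤ_19^× = {x ∈ ℤ_19 : v_19(x) = 0}. Here v_19(7/2) = v_19(num) − v_19(den) = 0; compare against these criteria.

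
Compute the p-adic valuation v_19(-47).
v_19(-47) = 0

v_19(n) is the largest exponent k such that 19^k divides n. Factor out: -47 = -19^0 · 47. (Sign doesn't affect v_p.) So v_19(-47) = 0.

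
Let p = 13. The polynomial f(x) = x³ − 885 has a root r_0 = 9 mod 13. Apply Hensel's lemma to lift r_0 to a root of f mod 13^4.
r_3 = 139 (mod 28561)

Hensel: r_{i+1} = r_i − f(r_i)/f′(r_i) mod 13^{i+2}, where f′(x) = 3x². Iterate:
  r_0 = 9 (mod 13)
  r_1 = 139 (mod 169)
  r_2 = 139 (mod 2197)
  r_3 = 139 (mod 28561)
Final: r = 139 with f(r) ≡ 0 mod 13^4.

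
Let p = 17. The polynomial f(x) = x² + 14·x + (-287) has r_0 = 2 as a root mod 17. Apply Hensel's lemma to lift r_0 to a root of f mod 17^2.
r_1 = 257 (mod 289)

Hensel: r_{i+1} = r_i − f(r_i)·(f′(r_i))^{-1} mod 17^{i+2}, f′(x) = 2x + 14. Iterate:
  r_0 = 2 (mod 17)
  r_1 = 257 (mod 289)
Final: r = 257 satisfies f(r) ≡ 0 mod 17^2.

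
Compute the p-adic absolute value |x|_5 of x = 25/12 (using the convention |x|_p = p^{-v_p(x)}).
|25/12|_5 = 1/25

Step 1 — compute v_5(x) by factoring powers of 5 out of the numerator and denominator: v_5(25/12) = 2. Step 2 — apply |x|_p = p^{-v_p(x)} = 5^{-2} = 1/25.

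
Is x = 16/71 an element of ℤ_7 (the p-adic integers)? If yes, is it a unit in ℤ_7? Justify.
x ∈ ℤ_7^× (unit); v_7(x) = 0

ℤ_7 = {x ∈ ℚ_7 : v_7(x) ≥ 0} and ℤ_7^× = {x ∈ ℤ_7 : v_7(x) = 0}. Here v_7(16/71) = v_7(num) − v_7(den) = 0; compare against these criteria.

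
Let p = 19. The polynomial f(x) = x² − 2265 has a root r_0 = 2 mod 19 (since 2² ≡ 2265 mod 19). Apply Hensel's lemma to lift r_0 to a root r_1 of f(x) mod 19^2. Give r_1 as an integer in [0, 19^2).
r_1 = 116 (mod 361)

Hensel's recurrence: r_{i+1} = r_i − f(r_i)·(f′(r_i))^{-1} mod 19^{i+2}, with f′(x) = 2x. Iterate:
  r_0 = 2 (mod 19)
  r_1 = 116 (mod 361)
Final: r_1 = 116, and one checks f(r_1) ≡ 0 mod 19^2.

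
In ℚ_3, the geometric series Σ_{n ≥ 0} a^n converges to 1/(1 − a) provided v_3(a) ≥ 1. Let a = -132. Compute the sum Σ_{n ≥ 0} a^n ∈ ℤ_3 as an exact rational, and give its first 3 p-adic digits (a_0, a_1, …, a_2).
Σ a^n = 1/(1 − a) = 1/133;  first 3 digits = (1, 1, 1)

v_3(a) = 1 ≥ 1, so the series converges in ℤ_3 to 1/(1 − a) = 1/(1 − (-132)) = 1/133. Expand this rational in ℤ_3: compute digits iteratively via d_i = x_i mod 3, x_{i+1} = (x_i − d_i)/3. The first 3 digits are (1, 1, 1).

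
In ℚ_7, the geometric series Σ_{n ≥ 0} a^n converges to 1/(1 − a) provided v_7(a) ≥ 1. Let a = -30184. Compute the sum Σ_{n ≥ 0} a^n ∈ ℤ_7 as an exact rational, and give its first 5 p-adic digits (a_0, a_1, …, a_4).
Σ a^n = 1/(1 − a) = 1/30185;  first 5 digits = (1, 0, 0, 3, 1)

v_7(a) = 3 ≥ 1, so the series converges in ℤ_7 to 1/(1 − a) = 1/(1 − (-30184)) = 1/30185. Expand this rational in ℤ_7: compute digits iteratively via d_i = x_i mod 7, x_{i+1} = (x_i − d_i)/7. The first 5 digits are (1, 0, 0, 3, 1).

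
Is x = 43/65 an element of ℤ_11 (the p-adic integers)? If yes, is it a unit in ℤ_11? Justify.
x ∈ ℤ_11^× (unit); v_11(x) = 0

ℤ_11 = {x ∈ ℚ_11 : v_11(x) ≥ 0} and ℤ_11^× = {x ∈ ℤ_11 : v_11(x) = 0}. Here v_11(43/65) = v_11(num) − v_11(den) = 0; compare against these criteria.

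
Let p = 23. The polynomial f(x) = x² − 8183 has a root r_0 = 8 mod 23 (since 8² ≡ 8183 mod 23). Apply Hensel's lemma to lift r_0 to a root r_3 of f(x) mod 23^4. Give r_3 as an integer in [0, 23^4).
r_3 = 55829 (mod 279841)

Hensel's recurrence: r_{i+1} = r_i − f(r_i)·(f′(r_i))^{-1} mod 23^{i+2}, with f′(x) = 2x. Iterate:
  r_0 = 8 (mod 23)
  r_1 = 284 (mod 529)
  r_2 = 7161 (mod 12167)
  r_3 = 55829 (mod 279841)
Final: r_3 = 55829, and one checks f(r_3) ≡ 0 mod 23^4.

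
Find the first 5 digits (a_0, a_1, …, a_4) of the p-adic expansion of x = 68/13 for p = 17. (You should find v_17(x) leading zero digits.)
(a_0, …, a_4) = (0, 16, 3, 5, 1)

v_17(68/13) = 1, so a_0 = ... = a_0 = 0. Factor out: x = 17^1 · u with u = 4/13 a unit in ℤ_17. Expand u iteratively via a_{v+i} = u_i mod 17, u_{i+1} = (u_i − a_{v+i})/17:
  u_0 = 4/13;  a_1 = 16;  u_1 = (u_0 − 16)/17 = -12/13
  u_1 = -12/13;  a_2 = 3;  u_2 = (u_1 − 3)/17 = -3/13
  u_2 = -3/13;  a_3 = 5;  u_3 = (u_2 − 5)/17 = -4/13
  u_3 = -4/13;  a_4 = 1;  u_4 = (u_3 − 1)/17 = -1/13
Digits: (0, 16, 3, 5, 1).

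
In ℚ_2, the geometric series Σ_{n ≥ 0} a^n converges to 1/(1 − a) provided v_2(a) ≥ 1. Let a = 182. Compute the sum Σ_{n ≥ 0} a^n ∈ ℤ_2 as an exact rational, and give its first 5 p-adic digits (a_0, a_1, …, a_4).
Σ a^n = 1/(1 − a) = -1/181;  first 5 digits = (1, 1, 0, 0, 0)

v_2(a) = 1 ≥ 1, so the series converges in ℤ_2 to 1/(1 − a) = 1/(1 − 182) = -1/181. Expand this rational in ℤ_2: compute digits iteratively via d_i = x_i mod 2, x_{i+1} = (x_i − d_i)/2. The first 5 digits are (1, 1, 0, 0, 0).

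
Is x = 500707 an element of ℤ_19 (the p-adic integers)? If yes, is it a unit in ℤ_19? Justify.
x ∈ ℤ_19 but not a unit; v_19(x) = 3 > 0

ℤ_19 = {x ∈ ℚ_19 : v_19(x) ≥ 0} and ℤ_19^× = {x ∈ ℤ_19 : v_19(x) = 0}. Here v_19(500707) = v_19(num) − v_19(den) = 3; compare against these criteria.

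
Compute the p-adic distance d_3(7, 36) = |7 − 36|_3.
d_3(7, 36) = 1

Step 1 — x − y = 7 − 36 = -29. Step 2 — v_3(-29) = 0 (factor: -29 = −(3^0 · 29); the sign does not affect v_p). Step 3 — |x − y|_3 = 3^{0} = 1.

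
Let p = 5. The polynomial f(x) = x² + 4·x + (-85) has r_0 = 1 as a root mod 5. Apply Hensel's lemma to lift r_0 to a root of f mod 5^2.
r_1 = 6 (mod 25)

Hensel: r_{i+1} = r_i − f(r_i)·(f′(r_i))^{-1} mod 5^{i+2}, f′(x) = 2x + 4. Iterate:
  r_0 = 1 (mod 5)
  r_1 = 6 (mod 25)
Final: r = 6 satisfies f(r) ≡ 0 mod 5^2.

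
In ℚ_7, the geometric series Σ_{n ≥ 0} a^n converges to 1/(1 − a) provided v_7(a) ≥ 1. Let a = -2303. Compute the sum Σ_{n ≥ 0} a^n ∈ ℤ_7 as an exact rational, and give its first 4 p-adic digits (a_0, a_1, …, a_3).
Σ a^n = 1/(1 − a) = 1/2304;  first 4 digits = (1, 0, 2, 0)

v_7(a) = 2 ≥ 1, so the series converges in ℤ_7 to 1/(1 − a) = 1/(1 − (-2303)) = 1/2304. Expand this rational in ℤ_7: compute digits iteratively via d_i = x_i mod 7, x_{i+1} = (x_i − d_i)/7. The first 4 digits are (1, 0, 2, 0).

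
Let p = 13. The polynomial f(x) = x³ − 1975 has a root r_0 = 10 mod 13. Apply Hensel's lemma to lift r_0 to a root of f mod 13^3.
r_2 = 2168 (mod 2197)

Hensel: r_{i+1} = r_i − f(r_i)/f′(r_i) mod 13^{i+2}, where f′(x) = 3x². Iterate:
  r_0 = 10 (mod 13)
  r_1 = 140 (mod 169)
  r_2 = 2168 (mod 2197)
Final: r = 2168 with f(r) ≡ 0 mod 13^3.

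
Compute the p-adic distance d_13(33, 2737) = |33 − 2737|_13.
d_13(33, 2737) = 1/169

Step 1 — x − y = 33 − 2737 = -2704. Step 2 — v_13(-2704) = 2 (factor: -2704 = −(13^2 · 16); the sign does not affect v_p). Step 3 — |x − y|_13 = 13^{-2} = 1/169.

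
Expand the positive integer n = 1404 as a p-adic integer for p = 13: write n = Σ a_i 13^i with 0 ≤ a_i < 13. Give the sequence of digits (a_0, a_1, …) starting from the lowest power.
(a_0, a_1, …) = (0, 4, 8)

Repeated division by 13 gives the digits low-to-high: 1404 = 4·13^1 + 8·13^2. Digit sequence: (0, 4, 8).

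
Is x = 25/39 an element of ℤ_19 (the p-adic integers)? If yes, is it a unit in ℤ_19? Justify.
x ∈ ℤ_19^× (unit); v_19(x) = 0

ℤ_19 = {x ∈ ℚ_19 : v_19(x) ≥ 0} and ℤ_19^× = {x ∈ ℤ_19 : v_19(x) = 0}. Here v_19(25/39) = v_19(num) − v_19(den) = 0; compare against these criteria.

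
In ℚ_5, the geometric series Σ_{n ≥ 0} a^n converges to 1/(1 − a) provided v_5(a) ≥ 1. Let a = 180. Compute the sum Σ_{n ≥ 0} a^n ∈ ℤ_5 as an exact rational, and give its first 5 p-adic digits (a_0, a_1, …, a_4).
Σ a^n = 1/(1 − a) = -1/179;  first 5 digits = (1, 1, 3, 1, 4)

v_5(a) = 1 ≥ 1, so the series converges in ℤ_5 to 1/(1 − a) = 1/(1 − 180) = -1/179. Expand this rational in ℤ_5: compute digits iteratively via d_i = x_i mod 5, x_{i+1} = (x_i − d_i)/5. The first 5 digits are (1, 1, 3, 1, 4).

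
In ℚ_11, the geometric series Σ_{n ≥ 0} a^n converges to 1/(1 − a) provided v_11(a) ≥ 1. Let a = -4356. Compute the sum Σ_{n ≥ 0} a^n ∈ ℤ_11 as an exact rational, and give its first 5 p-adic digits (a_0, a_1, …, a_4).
Σ a^n = 1/(1 − a) = 1/4357;  first 5 digits = (1, 0, 8, 7, 8)

v_11(a) = 2 ≥ 1, so the series converges in ℤ_11 to 1/(1 − a) = 1/(1 − (-4356)) = 1/4357. Expand this rational in ℤ_11: compute digits iteratively via d_i = x_i mod 11, x_{i+1} = (x_i − d_i)/11. The first 5 digits are (1, 0, 8, 7, 8).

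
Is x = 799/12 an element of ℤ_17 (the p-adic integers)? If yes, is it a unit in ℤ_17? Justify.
x ∈ ℤ_17 but not a unit; v_17(x) = 1 > 0

ℤ_17 = {x ∈ ℚ_17 : v_17(x) ≥ 0} and ℤ_17^× = {x ∈ ℤ_17 : v_17(x) = 0}. Here v_17(799/12) = v_17(num) − v_17(den) = 1; compare against these criteria.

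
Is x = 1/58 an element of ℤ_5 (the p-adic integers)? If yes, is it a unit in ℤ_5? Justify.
x ∈ ℤ_5^× (unit); v_5(x) = 0

ℤ_5 = {x ∈ ℚ_5 : v_5(x) ≥ 0} and ℤ_5^× = {x ∈ ℤ_5 : v_5(x) = 0}. Here v_5(1/58) = v_5(num) − v_5(den) = 0; compare against these criteria.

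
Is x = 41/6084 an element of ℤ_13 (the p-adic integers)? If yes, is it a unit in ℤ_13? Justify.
x ∉ ℤ_13 (v_13(x) = -2 < 0)

ℤ_13 = {x ∈ ℚ_13 : v_13(x) ≥ 0} and ℤ_13^× = {x ∈ ℤ_13 : v_13(x) = 0}. Here v_13(41/6084) = v_13(num) − v_13(den) = -2; compare against these criteria.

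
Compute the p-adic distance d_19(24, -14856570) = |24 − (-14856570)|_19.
d_19(24, -14856570) = 1/2476099

Step 1 — x − y = 24 − (-14856570) = 14856594. Step 2 — v_19(14856594) = 5 (factor: 14856594 = (19^5 · 6); the sign does not affect v_p). Step 3 — |x − y|_19 = 19^{-5} = 1/2476099.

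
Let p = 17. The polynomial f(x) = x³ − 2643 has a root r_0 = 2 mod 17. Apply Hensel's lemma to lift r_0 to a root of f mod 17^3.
r_2 = 1787 (mod 4913)

Hensel: r_{i+1} = r_i − f(r_i)/f′(r_i) mod 17^{i+2}, where f′(x) = 3x². Iterate:
  r_0 = 2 (mod 17)
  r_1 = 53 (mod 289)
  r_2 = 1787 (mod 4913)
Final: r = 1787 with f(r) ≡ 0 mod 17^3.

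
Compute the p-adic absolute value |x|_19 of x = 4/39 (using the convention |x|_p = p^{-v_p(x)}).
|4/39|_19 = 1

Step 1 — compute v_19(x) by factoring powers of 19 out of the numerator and denominator: v_19(4/39) = 0. Step 2 — apply |x|_p = p^{-v_p(x)} = 19^{0} = 1.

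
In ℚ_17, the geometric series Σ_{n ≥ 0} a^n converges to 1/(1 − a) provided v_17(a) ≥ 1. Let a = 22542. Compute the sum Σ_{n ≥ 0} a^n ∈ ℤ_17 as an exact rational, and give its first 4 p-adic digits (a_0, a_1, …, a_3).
Σ a^n = 1/(1 − a) = -1/22541;  first 4 digits = (1, 0, 10, 4)

v_17(a) = 2 ≥ 1, so the series converges in ℤ_17 to 1/(1 − a) = 1/(1 − 22542) = -1/22541. Expand this rational in ℤ_17: compute digits iteratively via d_i = x_i mod 17, x_{i+1} = (x_i − d_i)/17. The first 4 digits are (1, 0, 10, 4).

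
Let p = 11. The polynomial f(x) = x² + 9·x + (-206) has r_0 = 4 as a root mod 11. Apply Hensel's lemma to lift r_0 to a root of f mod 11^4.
r_3 = 4063 (mod 14641)

Hensel: r_{i+1} = r_i − f(r_i)·(f′(r_i))^{-1} mod 11^{i+2}, f′(x) = 2x + 9. Iterate:
  r_0 = 4 (mod 11)
  r_1 = 70 (mod 121)
  r_2 = 70 (mod 1331)
  r_3 = 4063 (mod 14641)
Final: r = 4063 satisfies f(r) ≡ 0 mod 11^4.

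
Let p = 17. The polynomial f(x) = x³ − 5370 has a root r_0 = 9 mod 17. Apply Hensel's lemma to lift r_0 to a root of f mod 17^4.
r_3 = 72089 (mod 83521)

Hensel: r_{i+1} = r_i − f(r_i)/f′(r_i) mod 17^{i+2}, where f′(x) = 3x². Iterate:
  r_0 = 9 (mod 17)
  r_1 = 128 (mod 289)
  r_2 = 3307 (mod 4913)
  r_3 = 72089 (mod 83521)
Final: r = 72089 with f(r) ≡ 0 mod 17^4.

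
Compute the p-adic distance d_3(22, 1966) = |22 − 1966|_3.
d_3(22, 1966) = 1/243

Step 1 — x − y = 22 − 1966 = -1944. Step 2 — v_3(-1944) = 5 (factor: -1944 = −(3^5 · 8); the sign does not affect v_p). Step 3 — |x − y|_3 = 3^{-5} = 1/243.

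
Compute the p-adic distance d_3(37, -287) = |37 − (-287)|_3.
d_3(37, -287) = 1/81

Step 1 — x − y = 37 − (-287) = 324. Step 2 — v_3(324) = 4 (factor: 324 = (3^4 · 4); the sign does not affect v_p). Step 3 — |x − y|_3 = 3^{-4} = 1/81.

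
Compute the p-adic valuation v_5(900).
v_5(900) = 2

v_5(n) is the largest exponent k such that 5^k divides n. Factor out: 900 = 5^2 · 36. (Sign doesn't affect v_p.) So v_5(900) = 2.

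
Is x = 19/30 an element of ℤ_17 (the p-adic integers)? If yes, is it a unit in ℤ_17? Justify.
x ∈ ℤ_17^× (unit); v_17(x) = 0

ℤ_17 = {x ∈ ℚ_17 : v_17(x) ≥ 0} and ℤ_17^× = {x ∈ ℤ_17 : v_17(x) = 0}. Here v_17(19/30) = v_17(num) − v_17(den) = 0; compare against these criteria.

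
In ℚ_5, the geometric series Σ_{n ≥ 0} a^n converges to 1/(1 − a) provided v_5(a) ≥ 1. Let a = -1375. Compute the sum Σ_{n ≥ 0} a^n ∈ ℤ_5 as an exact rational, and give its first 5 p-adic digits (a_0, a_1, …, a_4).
Σ a^n = 1/(1 − a) = 1/1376;  first 5 digits = (1, 0, 0, 4, 2)

v_5(a) = 3 ≥ 1, so the series converges in ℤ_5 to 1/(1 − a) = 1/(1 − (-1375)) = 1/1376. Expand this rational in ℤ_5: compute digits iteratively via d_i = x_i mod 5, x_{i+1} = (x_i − d_i)/5. The first 5 digits are (1, 0, 0, 4, 2).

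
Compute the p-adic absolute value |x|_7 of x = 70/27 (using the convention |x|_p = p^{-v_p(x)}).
|70/27|_7 = 1/7

Step 1 — compute v_7(x) by factoring powers of 7 out of the numerator and denominator: v_7(70/27) = 1. Step 2 — apply |x|_p = p^{-v_p(x)} = 7^{-1} = 1/7.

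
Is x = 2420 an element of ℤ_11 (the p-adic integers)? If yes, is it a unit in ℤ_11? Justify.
x ∈ ℤ_11 but not a unit; v_11(x) = 2 > 0

ℤ_11 = {x ∈ ℚ_11 : v_11(x) ≥ 0} and ℤ_11^× = {x ∈ ℤ_11 : v_11(x) = 0}. Here v_11(2420) = v_11(num) − v_11(den) = 2; compare against these criteria.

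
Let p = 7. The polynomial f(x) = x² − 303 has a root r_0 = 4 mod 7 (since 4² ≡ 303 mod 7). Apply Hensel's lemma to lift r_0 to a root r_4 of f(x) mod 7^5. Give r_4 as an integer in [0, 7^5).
r_4 = 14354 (mod 16807)

Hensel's recurrence: r_{i+1} = r_i − f(r_i)·(f′(r_i))^{-1} mod 7^{i+2}, with f′(x) = 2x. Iterate:
  r_0 = 4 (mod 7)
  r_1 = 46 (mod 49)
  r_2 = 291 (mod 343)
  r_3 = 2349 (mod 2401)
  r_4 = 14354 (mod 16807)
Final: r_4 = 14354, and one checks f(r_4) ≡ 0 mod 7^5.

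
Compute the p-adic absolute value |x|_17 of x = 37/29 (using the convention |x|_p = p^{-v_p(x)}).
|37/29|_17 = 1

Step 1 — compute v_17(x) by factoring powers of 17 out of the numerator and denominator: v_17(37/29) = 0. Step 2 — apply |x|_p = p^{-v_p(x)} = 17^{0} = 1.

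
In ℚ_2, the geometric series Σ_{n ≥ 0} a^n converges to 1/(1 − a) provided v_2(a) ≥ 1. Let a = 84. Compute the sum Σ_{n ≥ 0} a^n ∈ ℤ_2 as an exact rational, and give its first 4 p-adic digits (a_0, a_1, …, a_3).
Σ a^n = 1/(1 − a) = -1/83;  first 4 digits = (1, 0, 1, 0)

v_2(a) = 2 ≥ 1, so the series converges in ℤ_2 to 1/(1 − a) = 1/(1 − 84) = -1/83. Expand this rational in ℤ_2: compute digits iteratively via d_i = x_i mod 2, x_{i+1} = (x_i − d_i)/2. The first 4 digits are (1, 0, 1, 0).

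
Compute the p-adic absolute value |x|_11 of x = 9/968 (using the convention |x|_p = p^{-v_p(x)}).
|9/968|_11 = 121

Step 1 — compute v_11(x) by factoring powers of 11 out of the numerator and denominator: v_11(9/968) = -2. Step 2 — apply |x|_p = p^{-v_p(x)} = 11^{2} = 121.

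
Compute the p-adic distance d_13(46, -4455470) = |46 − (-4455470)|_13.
d_13(46, -4455470) = 1/371293

Step 1 — x − y = 46 − (-4455470) = 4455516. Step 2 — v_13(4455516) = 5 (factor: 4455516 = (13^5 · 12); the sign does not affect v_p). Step 3 — |x − y|_13 = 13^{-5} = 1/371293.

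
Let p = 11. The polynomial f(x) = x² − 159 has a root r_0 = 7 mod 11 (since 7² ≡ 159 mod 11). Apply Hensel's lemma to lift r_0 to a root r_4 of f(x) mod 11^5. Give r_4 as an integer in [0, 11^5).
r_4 = 51025 (mod 161051)

Hensel's recurrence: r_{i+1} = r_i − f(r_i)·(f′(r_i))^{-1} mod 11^{i+2}, with f′(x) = 2x. Iterate:
  r_0 = 7 (mod 11)
  r_1 = 84 (mod 121)
  r_2 = 447 (mod 1331)
  r_3 = 7102 (mod 14641)
  r_4 = 51025 (mod 161051)
Final: r_4 = 51025, and one checks f(r_4) ≡ 0 mod 11^5.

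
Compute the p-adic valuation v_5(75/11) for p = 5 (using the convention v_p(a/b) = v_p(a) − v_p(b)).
v_5(75/11) = 2

Factor powers of 5 from the numerator and denominator of the reduced fraction: 75 = 5^2 · 3 and 11 = 5^0 · 11. Apply v_p(a/b) = v_p(a) − v_p(b): v_5(75/11) = 2 − 0 = 2.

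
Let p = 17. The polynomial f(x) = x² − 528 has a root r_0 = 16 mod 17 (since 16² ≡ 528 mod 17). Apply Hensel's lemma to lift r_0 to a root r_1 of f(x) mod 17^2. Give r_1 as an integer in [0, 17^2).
r_1 = 169 (mod 289)

Hensel's recurrence: r_{i+1} = r_i − f(r_i)·(f′(r_i))^{-1} mod 17^{i+2}, with f′(x) = 2x. Iterate:
  r_0 = 16 (mod 17)
  r_1 = 169 (mod 289)
Final: r_1 = 169, and one checks f(r_1) ≡ 0 mod 17^2.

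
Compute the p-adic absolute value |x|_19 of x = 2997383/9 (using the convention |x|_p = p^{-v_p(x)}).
|2997383/9|_19 = 1/130321

Step 1 — compute v_19(x) by factoring powers of 19 out of the numerator and denominator: v_19(2997383/9) = 4. Step 2 — apply |x|_p = p^{-v_p(x)} = 19^{-4} = 1/130321.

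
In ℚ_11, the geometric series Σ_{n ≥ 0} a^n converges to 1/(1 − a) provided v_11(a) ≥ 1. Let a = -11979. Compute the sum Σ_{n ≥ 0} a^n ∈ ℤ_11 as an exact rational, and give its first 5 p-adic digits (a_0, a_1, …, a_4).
Σ a^n = 1/(1 − a) = 1/11980;  first 5 digits = (1, 0, 0, 2, 10)

v_11(a) = 3 ≥ 1, so the series converges in ℤ_11 to 1/(1 − a) = 1/(1 − (-11979)) = 1/11980. Expand this rational in ℤ_11: compute digits iteratively via d_i = x_i mod 11, x_{i+1} = (x_i − d_i)/11. The first 5 digits are (1, 0, 0, 2, 10).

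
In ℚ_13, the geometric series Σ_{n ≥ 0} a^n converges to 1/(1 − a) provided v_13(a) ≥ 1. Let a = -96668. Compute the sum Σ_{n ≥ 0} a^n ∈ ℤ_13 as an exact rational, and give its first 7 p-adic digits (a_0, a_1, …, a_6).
Σ a^n = 1/(1 − a) = 1/96669;  first 7 digits = (1, 0, 0, 8, 9, 12, 11)

v_13(a) = 3 ≥ 1, so the series converges in ℤ_13 to 1/(1 − a) = 1/(1 − (-96668)) = 1/96669. Expand this rational in ℤ_13: compute digits iteratively via d_i = x_i mod 13, x_{i+1} = (x_i − d_i)/13. The first 7 digits are (1, 0, 0, 8, 9, 12, 11).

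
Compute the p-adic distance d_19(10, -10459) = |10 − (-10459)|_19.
d_19(10, -10459) = 1/361

Step 1 — x − y = 10 − (-10459) = 10469. Step 2 — v_19(10469) = 2 (factor: 10469 = (19^2 · 29); the sign does not affect v_p). Step 3 — |x − y|_19 = 19^{-2} = 1/361.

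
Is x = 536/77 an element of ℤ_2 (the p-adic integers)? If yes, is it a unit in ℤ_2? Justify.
x ∈ ℤ_2 but not a unit; v_2(x) = 3 > 0

ℤ_2 = {x ∈ ℚ_2 : v_2(x) ≥ 0} and ℤ_2^× = {x ∈ ℤ_2 : v_2(x) = 0}. Here v_2(536/77) = v_2(num) − v_2(den) = 3; compare against these criteria.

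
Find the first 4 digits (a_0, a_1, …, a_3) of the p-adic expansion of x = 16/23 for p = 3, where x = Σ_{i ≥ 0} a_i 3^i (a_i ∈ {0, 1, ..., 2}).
(a_0, …, a_3) = (2, 1, 2, 1)

v_3(16/23) = 0 (numerator and denominator both coprime to 3), so x ∈ ℤ_3^×. Compute digits iteratively via a_i = x_i mod 3, x_{i+1} = (x_i − a_i)/3, with x_0 = x:
  x_0 = 16/23;  a_0 = 2;  x_1 = (x_0 − 2)/3 = -10/23
  x_1 = -10/23;  a_1 = 1;  x_2 = (x_1 − 1)/3 = -11/23
  x_2 = -11/23;  a_2 = 2;  x_3 = (x_2 − 2)/3 = -19/23
  x_3 = -19/23;  a_3 = 1;  x_4 = (x_3 − 1)/3 = -14/23
Digits: (2, 1, 2, 1).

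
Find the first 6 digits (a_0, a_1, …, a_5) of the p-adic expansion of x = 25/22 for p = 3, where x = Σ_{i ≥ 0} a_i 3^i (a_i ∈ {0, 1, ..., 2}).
(a_0, …, a_5) = (1, 1, 2, 1, 2, 2)

v_3(25/22) = 0 (numerator and denominator both coprime to 3), so x ∈ ℤ_3^×. Compute digits iteratively via a_i = x_i mod 3, x_{i+1} = (x_i − a_i)/3, with x_0 = x:
  x_0 = 25/22;  a_0 = 1;  x_1 = (x_0 − 1)/3 = 1/22
  x_1 = 1/22;  a_1 = 1;  x_2 = (x_1 − 1)/3 = -7/22
  x_2 = -7/22;  a_2 = 2;  x_3 = (x_2 − 2)/3 = -17/22
  x_3 = -17/22;  a_3 = 1;  x_4 = (x_3 − 1)/3 = -13/22
  x_4 = -13/22;  a_4 = 2;  x_5 = (x_4 − 2)/3 = -19/22
  x_5 = -19/22;  a_5 = 2;  x_6 = (x_5 − 2)/3 = -21/22
Digits: (1, 1, 2, 1, 2, 2).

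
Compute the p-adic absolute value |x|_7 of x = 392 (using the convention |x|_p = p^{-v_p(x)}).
|392|_7 = 1/49

Step 1 — compute v_7(x) by factoring powers of 7 out of the numerator and denominator: v_7(392) = 2. Step 2 — apply |x|_p = p^{-v_p(x)} = 7^{-2} = 1/49.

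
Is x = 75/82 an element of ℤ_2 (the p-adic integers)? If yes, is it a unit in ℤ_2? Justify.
x ∉ ℤ_2 (v_2(x) = -1 < 0)

ℤ_2 = {x ∈ ℚ_2 : v_2(x) ≥ 0} and ℤ_2^× = {x ∈ ℤ_2 : v_2(x) = 0}. Here v_2(75/82) = v_2(num) − v_2(den) = -1; compare against these criteria.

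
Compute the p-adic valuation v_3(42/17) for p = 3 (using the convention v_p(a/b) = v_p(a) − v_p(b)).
v_3(42/17) = 1

Factor powers of 3 from the numerator and denominator of the reduced fraction: 42 = 3^1 · 14 and 17 = 3^0 · 17. Apply v_p(a/b) = v_p(a) − v_p(b): v_3(42/17) = 1 − 0 = 1.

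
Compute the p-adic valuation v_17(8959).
v_17(8959) = 2

v_17(n) is the largest exponent k such that 17^k divides n. Factor out: 8959 = 17^2 · 31. (Sign doesn't affect v_p.) So v_17(8959) = 2.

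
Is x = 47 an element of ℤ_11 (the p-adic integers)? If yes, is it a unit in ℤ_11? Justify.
x ∈ ℤ_11^× (unit); v_11(x) = 0

ℤ_11 = {x ∈ ℚ_11 : v_11(x) ≥ 0} and ℤ_11^× = {x ∈ ℤ_11 : v_11(x) = 0}. Here v_11(47) = v_11(num) − v_11(den) = 0; compare against these criteria.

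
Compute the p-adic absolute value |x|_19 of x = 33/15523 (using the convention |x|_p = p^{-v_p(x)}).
|33/15523|_19 = 361

Step 1 — compute v_19(x) by factoring powers of 19 out of the numerator and denominator: v_19(33/15523) = -2. Step 2 — apply |x|_p = p^{-v_p(x)} = 19^{2} = 361.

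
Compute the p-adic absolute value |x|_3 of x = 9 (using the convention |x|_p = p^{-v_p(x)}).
|9|_3 = 1/9

Step 1 — compute v_3(x) by factoring powers of 3 out of the numerator and denominator: v_3(9) = 2. Step 2 — apply |x|_p = p^{-v_p(x)} = 3^{-2} = 1/9.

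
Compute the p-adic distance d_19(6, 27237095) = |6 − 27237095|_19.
d_19(6, 27237095) = 1/2476099

Step 1 — x − y = 6 − 27237095 = -27237089. Step 2 — v_19(-27237089) = 5 (factor: -27237089 = −(19^5 · 11); the sign does not affect v_p). Step 3 — |x − y|_19 = 19^{-5} = 1/2476099.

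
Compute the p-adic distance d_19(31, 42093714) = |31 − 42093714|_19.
d_19(31, 42093714) = 1/2476099

Step 1 — x − y = 31 − 42093714 = -42093683. Step 2 — v_19(-42093683) = 5 (factor: -42093683 = −(19^5 · 17); the sign does not affect v_p). Step 3 — |x − y|_19 = 19^{-5} = 1/2476099.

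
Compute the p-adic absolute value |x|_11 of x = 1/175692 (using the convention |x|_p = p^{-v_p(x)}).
|1/175692|_11 = 14641

Step 1 — compute v_11(x) by factoring powers of 11 out of the numerator and denominator: v_11(1/175692) = -4. Step 2 — apply |x|_p = p^{-v_p(x)} = 11^{4} = 14641.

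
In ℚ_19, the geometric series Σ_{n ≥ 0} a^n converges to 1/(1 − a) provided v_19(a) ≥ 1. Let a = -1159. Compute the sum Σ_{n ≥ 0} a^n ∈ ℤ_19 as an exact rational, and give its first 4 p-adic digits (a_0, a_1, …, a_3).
Σ a^n = 1/(1 − a) = 1/1160;  first 4 digits = (1, 15, 12, 17)

v_19(a) = 1 ≥ 1, so the series converges in ℤ_19 to 1/(1 − a) = 1/(1 − (-1159)) = 1/1160. Expand this rational in ℤ_19: compute digits iteratively via d_i = x_i mod 19, x_{i+1} = (x_i − d_i)/19. The first 4 digits are (1, 15, 12, 17).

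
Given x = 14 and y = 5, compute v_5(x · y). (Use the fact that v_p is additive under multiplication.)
v_5(70) = 1

v_p(x) = 0 (factor: 14 = 5^0 · 14); v_p(y) = 1 (factor: 5 = 5^1 · 1). Additivity: v_p(xy) = v_p(x) + v_p(y) = 0 + 1 = 1. (Direct check: xy = 70 = 5^1 · (14).)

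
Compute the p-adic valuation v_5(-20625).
v_5(-20625) = 4

v_5(n) is the largest exponent k such that 5^k divides n. Factor out: -20625 = -5^4 · 33. (Sign doesn't affect v_p.) So v_5(-20625) = 4.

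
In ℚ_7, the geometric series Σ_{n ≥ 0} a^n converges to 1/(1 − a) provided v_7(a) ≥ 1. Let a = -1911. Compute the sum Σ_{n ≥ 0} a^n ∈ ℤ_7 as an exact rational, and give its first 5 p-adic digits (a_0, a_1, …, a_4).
Σ a^n = 1/(1 − a) = 1/1912;  first 5 digits = (1, 0, 3, 1, 1)

v_7(a) = 2 ≥ 1, so the series converges in ℤ_7 to 1/(1 − a) = 1/(1 − (-1911)) = 1/1912. Expand this rational in ℤ_7: compute digits iteratively via d_i = x_i mod 7, x_{i+1} = (x_i − d_i)/7. The first 5 digits are (1, 0, 3, 1, 1).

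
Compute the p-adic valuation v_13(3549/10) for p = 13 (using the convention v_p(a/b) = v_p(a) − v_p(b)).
v_13(3549/10) = 2

Factor powers of 13 from the numerator and denominator of the reduced fraction: 3549 = 13^2 · 21 and 10 = 13^0 · 10. Apply v_p(a/b) = v_p(a) − v_p(b): v_13(3549/10) = 2 − 0 = 2.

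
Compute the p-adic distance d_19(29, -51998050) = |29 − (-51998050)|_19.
d_19(29, -51998050) = 1/2476099

Step 1 — x − y = 29 − (-51998050) = 51998079. Step 2 — v_19(51998079) = 5 (factor: 51998079 = (19^5 · 21); the sign does not affect v_p). Step 3 — |x − y|_19 = 19^{-5} = 1/2476099.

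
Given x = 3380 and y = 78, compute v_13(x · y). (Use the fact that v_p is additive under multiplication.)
v_13(263640) = 3

v_p(x) = 2 (factor: 3380 = 13^2 · 20); v_p(y) = 1 (factor: 78 = 13^1 · 6). Additivity: v_p(xy) = v_p(x) + v_p(y) = 2 + 1 = 3. (Direct check: xy = 263640 = 13^3 · (120).)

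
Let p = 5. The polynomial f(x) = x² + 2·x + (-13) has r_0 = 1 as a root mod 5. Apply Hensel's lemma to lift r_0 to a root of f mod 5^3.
r_2 = 41 (mod 125)

Hensel: r_{i+1} = r_i − f(r_i)·(f′(r_i))^{-1} mod 5^{i+2}, f′(x) = 2x + 2. Iterate:
  r_0 = 1 (mod 5)
  r_1 = 16 (mod 25)
  r_2 = 41 (mod 125)
Final: r = 41 satisfies f(r) ≡ 0 mod 5^3.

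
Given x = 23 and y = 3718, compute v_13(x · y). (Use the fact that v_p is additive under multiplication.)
v_13(85514) = 2

v_p(x) = 0 (factor: 23 = 13^0 · 23); v_p(y) = 2 (factor: 3718 = 13^2 · 22). Additivity: v_p(xy) = v_p(x) + v_p(y) = 0 + 2 = 2. (Direct check: xy = 85514 = 13^2 · (506).)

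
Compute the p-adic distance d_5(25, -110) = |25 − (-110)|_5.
d_5(25, -110) = 1/5

Step 1 — x − y = 25 − (-110) = 135. Step 2 — v_5(135) = 1 (factor: 135 = (5^1 · 27); the sign does not affect v_p). Step 3 — |x − y|_5 = 5^{-1} = 1/5.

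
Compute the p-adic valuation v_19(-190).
v_19(-190) = 1

v_19(n) is the largest exponent k such that 19^k divides n. Factor out: -190 = -19^1 · 10. (Sign doesn't affect v_p.) So v_19(-190) = 1.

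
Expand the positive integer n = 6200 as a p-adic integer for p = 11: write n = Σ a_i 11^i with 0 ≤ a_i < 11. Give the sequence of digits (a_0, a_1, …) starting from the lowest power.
(a_0, a_1, …) = (7, 2, 7, 4)

Repeated division by 11 gives the digits low-to-high: 6200 = 7 + 2·11^1 + 7·11^2 + 4·11^3. Digit sequence: (7, 2, 7, 4).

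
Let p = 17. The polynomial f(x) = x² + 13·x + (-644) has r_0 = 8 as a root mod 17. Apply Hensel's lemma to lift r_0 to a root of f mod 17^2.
r_1 = 144 (mod 289)

Hensel: r_{i+1} = r_i − f(r_i)·(f′(r_i))^{-1} mod 17^{i+2}, f′(x) = 2x + 13. Iterate:
  r_0 = 8 (mod 17)
  r_1 = 144 (mod 289)
Final: r = 144 satisfies f(r) ≡ 0 mod 17^2.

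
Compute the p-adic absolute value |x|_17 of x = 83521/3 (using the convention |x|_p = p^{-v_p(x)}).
|83521/3|_17 = 1/83521

Step 1 — compute v_17(x) by factoring powers of 17 out of the numerator and denominator: v_17(83521/3) = 4. Step 2 — apply |x|_p = p^{-v_p(x)} = 17^{-4} = 1/83521.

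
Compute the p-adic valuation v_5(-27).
v_5(-27) = 0

v_5(n) is the largest exponent k such that 5^k divides n. Factor out: -27 = -5^0 · 27. (Sign doesn't affect v_p.) So v_5(-27) = 0.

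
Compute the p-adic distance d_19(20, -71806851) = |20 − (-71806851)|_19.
d_19(20, -71806851) = 1/2476099

Step 1 — x − y = 20 − (-71806851) = 71806871. Step 2 — v_19(71806871) = 5 (factor: 71806871 = (19^5 · 29); the sign does not affect v_p). Step 3 — |x − y|_19 = 19^{-5} = 1/2476099.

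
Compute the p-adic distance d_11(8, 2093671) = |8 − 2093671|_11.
d_11(8, 2093671) = 1/161051

Step 1 — x − y = 8 − 2093671 = -2093663. Step 2 — v_11(-2093663) = 5 (factor: -2093663 = −(11^5 · 13); the sign does not affect v_p). Step 3 — |x − y|_11 = 11^{-5} = 1/161051.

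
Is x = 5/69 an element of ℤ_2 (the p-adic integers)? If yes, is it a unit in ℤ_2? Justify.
x ∈ ℤ_2^× (unit); v_2(x) = 0

ℤ_2 = {x ∈ ℚ_2 : v_2(x) ≥ 0} and ℤ_2^× = {x ∈ ℤ_2 : v_2(x) = 0}. Here v_2(5/69) = v_2(num) − v_2(den) = 0; compare against these criteria.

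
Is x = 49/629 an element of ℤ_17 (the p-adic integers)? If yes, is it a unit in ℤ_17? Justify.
x ∉ ℤ_17 (v_17(x) = -1 < 0)

ℤ_17 = {x ∈ ℚ_17 : v_17(x) ≥ 0} and ℤ_17^× = {x ∈ ℤ_17 : v_17(x) = 0}. Here v_17(49/629) = v_17(num) − v_17(den) = -1; compare against these criteria.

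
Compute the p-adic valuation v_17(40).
v_17(40) = 0

v_17(n) is the largest exponent k such that 17^k divides n. Factor out: 40 = 17^0 · 40. (Sign doesn't affect v_p.) So v_17(40) = 0.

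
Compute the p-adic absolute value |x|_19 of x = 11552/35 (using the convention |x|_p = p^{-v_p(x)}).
|11552/35|_19 = 1/361

Step 1 — compute v_19(x) by factoring powers of 19 out of the numerator and denominator: v_19(11552/35) = 2. Step 2 — apply |x|_p = p^{-v_p(x)} = 19^{-2} = 1/361.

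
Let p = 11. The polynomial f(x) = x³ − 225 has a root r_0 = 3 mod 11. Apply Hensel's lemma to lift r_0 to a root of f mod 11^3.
r_2 = 91 (mod 1331)

Hensel: r_{i+1} = r_i − f(r_i)/f′(r_i) mod 11^{i+2}, where f′(x) = 3x². Iterate:
  r_0 = 3 (mod 11)
  r_1 = 91 (mod 121)
  r_2 = 91 (mod 1331)
Final: r = 91 with f(r) ≡ 0 mod 11^3.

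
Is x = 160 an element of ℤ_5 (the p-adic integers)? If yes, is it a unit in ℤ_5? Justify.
x ∈ ℤ_5 but not a unit; v_5(x) = 1 > 0

ℤ_5 = {x ∈ ℚ_5 : v_5(x) ≥ 0} and ℤ_5^× = {x ∈ ℤ_5 : v_5(x) = 0}. Here v_5(160) = v_5(num) − v_5(den) = 1; compare against these criteria.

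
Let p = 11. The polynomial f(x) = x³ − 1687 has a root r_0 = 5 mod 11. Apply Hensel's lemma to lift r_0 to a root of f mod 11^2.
r_1 = 71 (mod 121)

Hensel: r_{i+1} = r_i − f(r_i)/f′(r_i) mod 11^{i+2}, where f′(x) = 3x². Iterate:
  r_0 = 5 (mod 11)
  r_1 = 71 (mod 121)
Final: r = 71 with f(r) ≡ 0 mod 11^2.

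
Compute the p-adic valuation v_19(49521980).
v_19(49521980) = 5

v_19(n) is the largest exponent k such that 19^k divides n. Factor out: 49521980 = 19^5 · 20. (Sign doesn't affect v_p.) So v_19(49521980) = 5.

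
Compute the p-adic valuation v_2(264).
v_2(264) = 3

v_2(n) is the largest exponent k such that 2^k divides n. Factor out: 264 = 2^3 · 33. (Sign doesn't affect v_p.) So v_2(264) = 3.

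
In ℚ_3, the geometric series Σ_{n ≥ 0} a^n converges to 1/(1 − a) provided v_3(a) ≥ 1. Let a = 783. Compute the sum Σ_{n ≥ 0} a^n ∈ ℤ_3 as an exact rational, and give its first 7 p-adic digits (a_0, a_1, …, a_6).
Σ a^n = 1/(1 − a) = -1/782;  first 7 digits = (1, 0, 0, 2, 0, 0, 2)

v_3(a) = 3 ≥ 1, so the series converges in ℤ_3 to 1/(1 − a) = 1/(1 − 783) = -1/782. Expand this rational in ℤ_3: compute digits iteratively via d_i = x_i mod 3, x_{i+1} = (x_i − d_i)/3. The first 7 digits are (1, 0, 0, 2, 0, 0, 2).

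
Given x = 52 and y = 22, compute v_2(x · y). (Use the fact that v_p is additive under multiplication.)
v_2(1144) = 3

v_p(x) = 2 (factor: 52 = 2^2 · 13); v_p(y) = 1 (factor: 22 = 2^1 · 11). Additivity: v_p(xy) = v_p(x) + v_p(y) = 2 + 1 = 3. (Direct check: xy = 1144 = 2^3 · (143).)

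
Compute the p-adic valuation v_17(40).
v_17(40) = 0

v_17(n) is the largest exponent k such that 17^k divides n. Factor out: 40 = 17^0 · 40. (Sign doesn't affect v_p.) So v_17(40) = 0.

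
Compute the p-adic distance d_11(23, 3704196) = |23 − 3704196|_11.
d_11(23, 3704196) = 1/161051

Step 1 — x − y = 23 − 3704196 = -3704173. Step 2 — v_11(-3704173) = 5 (factor: -3704173 = −(11^5 · 23); the sign does not affect v_p). Step 3 — |x − y|_11 = 11^{-5} = 1/161051.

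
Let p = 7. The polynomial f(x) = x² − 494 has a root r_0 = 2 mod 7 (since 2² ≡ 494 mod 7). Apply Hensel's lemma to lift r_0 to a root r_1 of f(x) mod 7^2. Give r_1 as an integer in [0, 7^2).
r_1 = 2 (mod 49)

Hensel's recurrence: r_{i+1} = r_i − f(r_i)·(f′(r_i))^{-1} mod 7^{i+2}, with f′(x) = 2x. Iterate:
  r_0 = 2 (mod 7)
  r_1 = 2 (mod 49)
Final: r_1 = 2, and one checks f(r_1) ≡ 0 mod 7^2.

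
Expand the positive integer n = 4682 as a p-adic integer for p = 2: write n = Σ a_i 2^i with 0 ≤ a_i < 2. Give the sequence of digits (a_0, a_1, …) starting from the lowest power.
(a_0, a_1, …) = (0, 1, 0, 1, 0, 0, 1, 0, 0, 1, 0, 0, 1)

Repeated division by 2 gives the digits low-to-high: 4682 = 1·2^1 + 1·2^3 + 1·2^6 + 1·2^9 + 1·2^12. Digit sequence: (0, 1, 0, 1, 0, 0, 1, 0, 0, 1, 0, 0, 1).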